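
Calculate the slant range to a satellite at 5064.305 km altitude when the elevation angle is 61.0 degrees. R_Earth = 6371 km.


h = 5064.305 km, el = 61.0 deg
d = -R_E*sin(el) + sqrt((R_E*sin(el))^2 + 2*R_E*h + h^2)
d = -6371.0000*sin(1.0647) + sqrt((6371.0000*0.8746197)^2 + 2*6371.0000*5064.305 + 5064.305^2)
d = 5438.0656 km

5438.0656 km


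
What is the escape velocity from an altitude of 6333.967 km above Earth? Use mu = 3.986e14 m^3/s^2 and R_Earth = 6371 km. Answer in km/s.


r = 6371.0 + 6333.967 = 12704.9670 km = 1.2704967e+07 m
v_esc = sqrt(2*mu/r) = sqrt(2*3.986e14 / 1.2704967e+07)
v_esc = 7921.3075 m/s = 7.9213 km/s

7.9213 km/s


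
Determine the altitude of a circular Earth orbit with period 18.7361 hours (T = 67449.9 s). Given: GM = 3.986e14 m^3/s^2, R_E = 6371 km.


T = 67449.9 s
r = (mu*T^2/(4*pi^2))^(1/3) = (3.986e14 * 67449.9^2 / (4*pi^2))^(1/3)
r = 3.5813497e+07 m = 35813.4967 km
alt = r - R_E = 35813.4967 - 6371 = 29442.4967 km

29442.4967 km


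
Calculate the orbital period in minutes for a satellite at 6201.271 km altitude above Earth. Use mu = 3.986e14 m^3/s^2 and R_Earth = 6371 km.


r = 12572.2710 km = 1.2572271e+07 m
T = 2*pi*sqrt(r^3/mu) = 2*pi*sqrt(1.9871983e+21 / 3.986e14)
T = 14029.1650 s = 233.8194 min

233.8194 minutes


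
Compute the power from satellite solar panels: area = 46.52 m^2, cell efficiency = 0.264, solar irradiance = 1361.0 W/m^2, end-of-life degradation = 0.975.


P = area * eta * S * degradation
P = 46.52 * 0.264 * 1361.0 * 0.975
P = 16296.9515 W

16296.9515 W


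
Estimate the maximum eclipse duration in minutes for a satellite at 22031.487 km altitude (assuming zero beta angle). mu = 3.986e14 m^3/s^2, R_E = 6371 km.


r = 28402.4870 km
T = 793.9525 min
Eclipse fraction = arcsin(R_E/r)/pi = arcsin(6371.0000/28402.4870)/pi
= arcsin(0.2243113)/pi = 0.07201326
Eclipse duration = 0.07201326 * 793.9525 = 57.1751 min

57.1751 minutes


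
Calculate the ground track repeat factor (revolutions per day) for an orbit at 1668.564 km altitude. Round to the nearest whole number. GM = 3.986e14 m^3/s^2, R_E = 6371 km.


r = 8.039564e+06 m
T = 2*pi*sqrt(r^3/mu) = 7173.9768 s = 119.5663 min
revs/day = 1440 / 119.5663 = 12.0435
Rounded: 12 revolutions per day

12 revolutions per day


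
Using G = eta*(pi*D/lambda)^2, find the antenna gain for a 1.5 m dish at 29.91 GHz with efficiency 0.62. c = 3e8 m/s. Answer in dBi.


lambda = c/f = 3e8 / 2.991e+10 = 0.01003009 m
G = eta*(pi*D/lambda)^2 = 0.62*(pi*1.5/0.01003009)^2
G = 136856.1346 (linear)
G = 10*log10(136856.1346) = 51.3626 dBi

51.3626 dBi


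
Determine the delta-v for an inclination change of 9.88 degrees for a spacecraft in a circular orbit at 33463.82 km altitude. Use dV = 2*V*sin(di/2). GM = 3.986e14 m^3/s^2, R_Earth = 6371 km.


r = 39834.8200 km = 3.983482e+07 m
V = sqrt(mu/r) = 3163.2770 m/s
di = 9.88 deg = 0.1724385 rad
dV = 2*V*sin(di/2) = 2*3163.2770*sin(0.08621927)
dV = 544.7953 m/s = 0.5447953 km/s

0.5448 km/s


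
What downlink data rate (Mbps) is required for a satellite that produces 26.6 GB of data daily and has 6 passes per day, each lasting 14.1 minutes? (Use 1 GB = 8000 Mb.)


total contact time = 6 * 14.1 * 60 = 5076.0000 s
data = 26.6 GB = 212800.0000 Mb
rate = 212800.0000 / 5076.0000 = 41.9228 Mbps

41.9228 Mbps


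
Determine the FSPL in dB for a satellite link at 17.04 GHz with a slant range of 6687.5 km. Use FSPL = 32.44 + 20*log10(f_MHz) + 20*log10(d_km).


f = 17.04 GHz = 17040.0000 MHz
d = 6687.5 km
FSPL = 32.44 + 20*log10(17040.0000) + 20*log10(6687.5)
FSPL = 32.44 + 84.6294 + 76.5053
FSPL = 193.5747 dB

193.5747 dB


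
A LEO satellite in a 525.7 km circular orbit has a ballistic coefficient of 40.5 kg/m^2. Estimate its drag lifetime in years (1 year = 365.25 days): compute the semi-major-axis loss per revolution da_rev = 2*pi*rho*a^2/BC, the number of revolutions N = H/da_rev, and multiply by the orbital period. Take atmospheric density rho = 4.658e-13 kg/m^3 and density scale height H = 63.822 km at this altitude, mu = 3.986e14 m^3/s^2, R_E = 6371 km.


a = R_E + alt = 6896.7000 km = 6.8967e+06 m
da_rev = 2*pi*rho*a^2/BC = 2*pi*4.658e-13*(6.8967e+06)^2/40.5 = 3.437217 m per revolution
N = H/da_rev = 63822.0000 m / 3.437217 m = 18567.9266 revolutions
P = 2*pi*sqrt(a^3/mu) = 5699.9786 s
lifetime = N*P = 18567.9266 * 5699.9786 = 1.0583678e+08 s = 1224.9628 days
years = 1224.9628 / 365.25 = 3.3538 years

3.3538 years


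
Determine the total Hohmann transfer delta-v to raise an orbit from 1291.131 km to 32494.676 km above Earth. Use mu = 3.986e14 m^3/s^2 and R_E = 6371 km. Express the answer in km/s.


r1 = 7662.1310 km = 7.662131e+06 m
r2 = 38865.6760 km = 3.8865676e+07 m
dv1 = sqrt(mu/r1)*(sqrt(2*r2/(r1+r2)) - 1) = 2109.9371 m/s
dv2 = sqrt(mu/r2)*(1 - sqrt(2*r1/(r1+r2))) = 1364.5855 m/s
total dv = |dv1| + |dv2| = 2109.9371 + 1364.5855 = 3474.5226 m/s = 3.4745 km/s

3.4745 km/s


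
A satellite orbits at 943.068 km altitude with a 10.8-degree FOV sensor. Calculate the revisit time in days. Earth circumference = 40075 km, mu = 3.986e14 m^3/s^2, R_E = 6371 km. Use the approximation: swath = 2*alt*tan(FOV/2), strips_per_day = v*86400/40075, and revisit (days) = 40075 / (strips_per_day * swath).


swath = 2*943.068*tan(0.09424778) = 178.2923 km
v = sqrt(mu/r) = 7382.2568 m/s = 7.3823 km/s
strips/day = v*86400/40075 = 7.3823*86400/40075 = 15.9158
coverage/day = strips * swath = 15.9158 * 178.2923 = 2837.6711 km
revisit = 40075 / 2837.6711 = 14.1225 days

14.1225 days


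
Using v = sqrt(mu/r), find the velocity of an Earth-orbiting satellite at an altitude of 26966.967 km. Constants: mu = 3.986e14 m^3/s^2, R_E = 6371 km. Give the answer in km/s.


r = R_E + alt = 6371.0 + 26966.967 = 33337.9670 km = 3.3337967e+07 m
v = sqrt(mu/r) = sqrt(3.986e14 / 3.3337967e+07) = 3457.7938 m/s = 3.4578 km/s

3.4578 km/s


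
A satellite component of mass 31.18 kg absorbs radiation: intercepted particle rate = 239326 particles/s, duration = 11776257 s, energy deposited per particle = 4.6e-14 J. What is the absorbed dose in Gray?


Total energy deposited = rate * time * E_per
  = 239326 * 11776257 * 4.6e-14 = 0.1296448 J
Dose = E_total / mass = 0.1296448 / 31.18
Dose = 0.004157946 Gy

0.0042 Gy


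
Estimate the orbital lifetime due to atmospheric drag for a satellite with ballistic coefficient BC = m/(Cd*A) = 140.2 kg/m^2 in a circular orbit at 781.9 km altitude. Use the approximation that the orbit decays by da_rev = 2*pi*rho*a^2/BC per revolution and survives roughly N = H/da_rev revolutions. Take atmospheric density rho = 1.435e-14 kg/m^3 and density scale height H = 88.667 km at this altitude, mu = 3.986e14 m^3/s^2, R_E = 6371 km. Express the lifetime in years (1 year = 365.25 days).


a = R_E + alt = 7152.9000 km = 7.1529e+06 m
da_rev = 2*pi*rho*a^2/BC = 2*pi*1.435e-14*(7.1529e+06)^2/140.2 = 0.032903952 m per revolution
N = H/da_rev = 88667.0000 m / 0.032903952 m = 2.6947219e+06 revolutions
P = 2*pi*sqrt(a^3/mu) = 6020.5262 s
lifetime = N*P = 2.6947219e+06 * 6020.5262 = 1.6223644e+10 s = 187773.6554 days
years = 187773.6554 / 365.25 = 514.0963 years

514.0963 years


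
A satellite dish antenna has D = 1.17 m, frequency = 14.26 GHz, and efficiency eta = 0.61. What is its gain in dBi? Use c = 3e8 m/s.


lambda = c/f = 3e8 / 1.426e+10 = 0.02103787 m
G = eta*(pi*D/lambda)^2 = 0.61*(pi*1.17/0.02103787)^2
G = 18620.7790 (linear)
G = 10*log10(18620.7790) = 42.7000 dBi

42.7000 dBi


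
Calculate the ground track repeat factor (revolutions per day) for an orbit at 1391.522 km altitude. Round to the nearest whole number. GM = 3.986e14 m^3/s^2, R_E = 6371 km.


r = 7.762522e+06 m
T = 2*pi*sqrt(r^3/mu) = 6806.3690 s = 113.4395 min
revs/day = 1440 / 113.4395 = 12.6940
Rounded: 13 revolutions per day

13 revolutions per day


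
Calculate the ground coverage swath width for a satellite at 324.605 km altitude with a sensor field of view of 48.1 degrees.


FOV = 48.1 deg = 0.8395034 rad
swath = 2 * alt * tan(FOV/2) = 2 * 324.605 * tan(0.4197517)
swath = 2 * 324.605 * 0.4462747
swath = 289.7260 km

289.7260 km


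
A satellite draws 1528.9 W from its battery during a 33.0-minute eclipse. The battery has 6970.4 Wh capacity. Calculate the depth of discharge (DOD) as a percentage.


E_used = P * t / 60 = 1528.9 * 33.0 / 60 = 840.8950 Wh
DOD = E_used / E_total * 100 = 840.8950 / 6970.4 * 100
DOD = 12.0638 %

12.0638 %


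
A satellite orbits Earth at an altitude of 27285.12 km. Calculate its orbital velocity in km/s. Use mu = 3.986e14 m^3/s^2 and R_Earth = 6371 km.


r = R_E + alt = 6371.0 + 27285.12 = 33656.1200 km = 3.365612e+07 m
v = sqrt(mu/r) = sqrt(3.986e14 / 3.365612e+07) = 3441.4116 m/s = 3.4414 km/s

3.4414 km/s


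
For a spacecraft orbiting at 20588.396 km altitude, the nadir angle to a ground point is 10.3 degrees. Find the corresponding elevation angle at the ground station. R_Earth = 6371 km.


r = R_E + alt = 26959.3960 km
Law of sines in the satellite / Earth-center / ground-point triangle:
  sin(nadir)/R_E = sin(90 + el)/r  =>  cos(el) = (r/R_E)*sin(nadir)
cos(el) = (26959.3960 / 6371.0000) * sin(10.3 deg) = 0.7566159
el = arccos(0.7566159) = 40.8332 deg
(Earth-central angle = 90 - nadir - el = 38.8668 deg)

40.8332 degrees


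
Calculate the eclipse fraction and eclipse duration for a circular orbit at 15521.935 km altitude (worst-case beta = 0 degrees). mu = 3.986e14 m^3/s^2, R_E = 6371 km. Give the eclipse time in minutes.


r = 21892.9350 km
T = 537.2989 min
Eclipse fraction = arcsin(R_E/r)/pi = arcsin(6371.0000/21892.9350)/pi
= arcsin(0.2910071)/pi = 0.09399034
Eclipse duration = 0.09399034 * 537.2989 = 50.5009 min

50.5009 minutes


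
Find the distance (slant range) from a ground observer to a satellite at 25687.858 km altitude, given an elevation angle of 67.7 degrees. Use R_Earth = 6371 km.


h = 25687.858 km, el = 67.7 deg
d = -R_E*sin(el) + sqrt((R_E*sin(el))^2 + 2*R_E*h + h^2)
d = -6371.0000*sin(1.1816) + sqrt((6371.0000*0.9252097)^2 + 2*6371.0000*25687.858 + 25687.858^2)
d = 26073.0662 km

26073.0662 km


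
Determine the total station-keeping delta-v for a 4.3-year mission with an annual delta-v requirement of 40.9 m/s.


dV = rate * years = 40.9 * 4.3
dV = 175.8700 m/s

175.8700 m/s


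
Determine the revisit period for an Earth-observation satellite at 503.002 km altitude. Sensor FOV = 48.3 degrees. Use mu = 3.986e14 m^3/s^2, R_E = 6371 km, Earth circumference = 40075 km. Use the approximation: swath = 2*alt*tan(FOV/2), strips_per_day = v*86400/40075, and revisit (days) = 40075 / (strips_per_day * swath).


swath = 2*503.002*tan(0.421497) = 451.0613 km
v = sqrt(mu/r) = 7614.8933 m/s = 7.6149 km/s
strips/day = v*86400/40075 = 7.6149*86400/40075 = 16.4174
coverage/day = strips * swath = 16.4174 * 451.0613 = 7405.2481 km
revisit = 40075 / 7405.2481 = 5.4117 days

5.4117 days


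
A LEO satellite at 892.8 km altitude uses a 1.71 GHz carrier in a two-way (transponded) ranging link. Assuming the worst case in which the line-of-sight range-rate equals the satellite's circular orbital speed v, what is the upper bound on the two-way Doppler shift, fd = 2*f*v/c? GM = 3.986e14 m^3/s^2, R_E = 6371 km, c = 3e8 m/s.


r = 7.2638e+06 m
v = sqrt(mu/r) = 7407.7567 m/s (worst-case radial velocity)
f = 1.71 GHz = 1.71e+09 Hz
fd = 2*f*v/c = 2*1.71e+09*7407.7567/3.0e+08
fd = 84448.4260 Hz

84448.4260 Hz


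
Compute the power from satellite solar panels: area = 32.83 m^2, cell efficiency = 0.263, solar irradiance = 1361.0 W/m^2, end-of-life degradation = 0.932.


P = area * eta * S * degradation
P = 32.83 * 0.263 * 1361.0 * 0.932
P = 10952.1824 W

10952.1824 W


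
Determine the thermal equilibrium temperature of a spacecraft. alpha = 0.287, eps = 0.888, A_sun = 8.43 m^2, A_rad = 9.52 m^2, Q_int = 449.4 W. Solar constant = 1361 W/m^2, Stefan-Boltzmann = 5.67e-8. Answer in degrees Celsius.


Numerator = alpha*S*A_sun + Q_int = 0.287*1361*8.43 + 449.4 = 3742.2170 W
Denominator = eps*sigma*A_rad = 0.888*5.67e-8*9.52 = 4.7932819e-07 W/K^4
T^4 = 7.8072124e+09 K^4
T = 297.2515 K = 24.1015 C

24.1015 degrees Celsius


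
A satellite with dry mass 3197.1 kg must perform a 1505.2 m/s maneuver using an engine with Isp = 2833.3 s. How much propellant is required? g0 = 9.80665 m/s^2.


ve = Isp * g0 = 2833.3 * 9.80665 = 27785.181445 m/s
mass ratio = exp(dv/ve) = exp(1505.2/27785.181445) = 1.05566696
m_prop = m_dry * (mr - 1) = 3197.1 * (1.05566696 - 1)
m_prop = 177.9729 kg

177.9729 kg


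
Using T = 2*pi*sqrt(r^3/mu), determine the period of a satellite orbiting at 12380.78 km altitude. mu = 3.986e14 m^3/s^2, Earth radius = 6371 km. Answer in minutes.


r = 18751.7800 km = 1.875178e+07 m
T = 2*pi*sqrt(r^3/mu) = 2*pi*sqrt(6.5936744e+21 / 3.986e14)
T = 25554.9461 s = 425.9158 min

425.9158 minutes


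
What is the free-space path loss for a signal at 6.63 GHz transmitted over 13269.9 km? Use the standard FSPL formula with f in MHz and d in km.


f = 6.63 GHz = 6630.0000 MHz
d = 13269.9 km
FSPL = 32.44 + 20*log10(6630.0000) + 20*log10(13269.9)
FSPL = 32.44 + 76.4303 + 82.4574
FSPL = 191.3276 dB

191.3276 dB


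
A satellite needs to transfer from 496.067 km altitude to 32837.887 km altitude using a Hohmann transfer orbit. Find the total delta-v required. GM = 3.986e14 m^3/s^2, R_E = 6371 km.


r1 = 6867.0670 km = 6.867067e+06 m
r2 = 39208.8870 km = 3.9208887e+07 m
dv1 = sqrt(mu/r1)*(sqrt(2*r2/(r1+r2)) - 1) = 2320.5006 m/s
dv2 = sqrt(mu/r2)*(1 - sqrt(2*r1/(r1+r2))) = 1447.6625 m/s
total dv = |dv1| + |dv2| = 2320.5006 + 1447.6625 = 3768.1631 m/s = 3.7682 km/s

3.7682 km/s


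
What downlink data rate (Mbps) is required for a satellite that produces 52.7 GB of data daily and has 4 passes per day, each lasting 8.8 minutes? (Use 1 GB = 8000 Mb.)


total contact time = 4 * 8.8 * 60 = 2112.0000 s
data = 52.7 GB = 421600.0000 Mb
rate = 421600.0000 / 2112.0000 = 199.6212 Mbps

199.6212 Mbps


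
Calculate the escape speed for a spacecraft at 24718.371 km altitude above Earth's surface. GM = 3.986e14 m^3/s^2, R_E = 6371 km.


r = 6371.0 + 24718.371 = 31089.3710 km = 3.1089371e+07 m
v_esc = sqrt(2*mu/r) = sqrt(2*3.986e14 / 3.1089371e+07)
v_esc = 5063.8132 m/s = 5.0638 km/s

5.0638 km/s


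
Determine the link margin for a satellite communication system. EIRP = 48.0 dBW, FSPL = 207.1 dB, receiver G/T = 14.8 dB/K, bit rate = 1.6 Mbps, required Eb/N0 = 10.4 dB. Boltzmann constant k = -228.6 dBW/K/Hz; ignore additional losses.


C/N0 = EIRP - FSPL + G/T - k = 48.0 - 207.1 + 14.8 - (-228.6)
C/N0 = 84.3000 dB-Hz
R_b = 1.6 Mbps = 1.6e+06 bps -> 10*log10(R_b) = 62.0412 dB-Hz
Eb/N0 = C/N0 - 10*log10(R_b) = 84.3000 - 62.0412 = 22.2588 dB
Margin = Eb/N0 - Eb/N0_req = 22.2588 - 10.4 = 11.8588 dB (link closes)

11.8588 dB


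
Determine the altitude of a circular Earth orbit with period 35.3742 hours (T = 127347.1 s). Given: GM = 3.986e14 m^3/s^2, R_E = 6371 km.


T = 127347.1 s
r = (mu*T^2/(4*pi^2))^(1/3) = (3.986e14 * 127347.1^2 / (4*pi^2))^(1/3)
r = 5.4708133e+07 m = 54708.1328 km
alt = r - R_E = 54708.1328 - 6371 = 48337.1328 km

48337.1328 km


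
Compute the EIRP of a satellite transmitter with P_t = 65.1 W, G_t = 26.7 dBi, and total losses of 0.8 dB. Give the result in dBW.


Pt = 65.1 W = 18.1358 dBW
EIRP = Pt_dBW + Gt - losses = 18.1358 + 26.7 - 0.8 = 44.0358 dBW

44.0358 dBW


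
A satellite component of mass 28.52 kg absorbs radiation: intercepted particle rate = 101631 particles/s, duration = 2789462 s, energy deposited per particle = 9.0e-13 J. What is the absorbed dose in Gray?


Total energy deposited = rate * time * E_per
  = 101631 * 2789462 * 9.0e-13 = 0.2551462 J
Dose = E_total / mass = 0.2551462 / 28.52
Dose = 0.008946221 Gy

0.0089 Gy


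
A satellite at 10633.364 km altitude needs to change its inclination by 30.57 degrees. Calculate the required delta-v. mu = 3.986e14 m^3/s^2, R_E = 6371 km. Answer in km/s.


r = 17004.3640 km = 1.7004364e+07 m
V = sqrt(mu/r) = 4841.5949 m/s
di = 30.57 deg = 0.5335472 rad
dV = 2*V*sin(di/2) = 2*4841.5949*sin(0.2667736)
dV = 2552.6875 m/s = 2.5527 km/s

2.5527 km/s


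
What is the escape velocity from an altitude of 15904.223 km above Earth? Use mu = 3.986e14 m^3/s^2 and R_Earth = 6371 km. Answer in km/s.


r = 6371.0 + 15904.223 = 22275.2230 km = 2.2275223e+07 m
v_esc = sqrt(2*mu/r) = sqrt(2*3.986e14 / 2.2275223e+07)
v_esc = 5982.3610 m/s = 5.9824 km/s

5.9824 km/s


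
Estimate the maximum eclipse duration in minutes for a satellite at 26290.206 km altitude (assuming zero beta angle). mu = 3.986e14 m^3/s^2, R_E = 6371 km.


r = 32661.2060 km
T = 979.0577 min
Eclipse fraction = arcsin(R_E/r)/pi = arcsin(6371.0000/32661.2060)/pi
= arcsin(0.1950632)/pi = 0.0624912
Eclipse duration = 0.0624912 * 979.0577 = 61.1825 min

61.1825 minutes


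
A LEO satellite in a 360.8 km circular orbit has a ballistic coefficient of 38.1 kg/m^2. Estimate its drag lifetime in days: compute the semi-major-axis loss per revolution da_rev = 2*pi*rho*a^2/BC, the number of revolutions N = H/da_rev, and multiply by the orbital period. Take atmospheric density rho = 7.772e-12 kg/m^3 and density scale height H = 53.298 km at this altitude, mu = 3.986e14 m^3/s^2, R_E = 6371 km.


a = R_E + alt = 6731.8000 km = 6.7318e+06 m
da_rev = 2*pi*rho*a^2/BC = 2*pi*7.772e-12*(6.7318e+06)^2/38.1 = 58.083141 m per revolution
N = H/da_rev = 53298.0000 m / 58.083141 m = 917.6157 revolutions
P = 2*pi*sqrt(a^3/mu) = 5496.7759 s
lifetime = N*P = 917.6157 * 5496.7759 = 5.0439276e+06 s = 58.3788 days

58.3788 days


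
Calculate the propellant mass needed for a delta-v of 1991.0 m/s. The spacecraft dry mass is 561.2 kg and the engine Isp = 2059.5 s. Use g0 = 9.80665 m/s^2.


ve = Isp * g0 = 2059.5 * 9.80665 = 20196.795675 m/s
mass ratio = exp(dv/ve) = exp(1991.0/20196.795675) = 1.10360268
m_prop = m_dry * (mr - 1) = 561.2 * (1.10360268 - 1)
m_prop = 58.1418 kg

58.1418 kg


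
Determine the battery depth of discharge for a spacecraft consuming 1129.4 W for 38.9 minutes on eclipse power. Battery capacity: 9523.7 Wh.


E_used = P * t / 60 = 1129.4 * 38.9 / 60 = 732.2277 Wh
DOD = E_used / E_total * 100 = 732.2277 / 9523.7 * 100
DOD = 7.6885 %

7.6885 %


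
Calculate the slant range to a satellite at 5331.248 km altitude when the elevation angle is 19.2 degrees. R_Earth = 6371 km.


h = 5331.248 km, el = 19.2 deg
d = -R_E*sin(el) + sqrt((R_E*sin(el))^2 + 2*R_E*h + h^2)
d = -6371.0000*sin(0.3351032) + sqrt((6371.0000*0.3288666)^2 + 2*6371.0000*5331.248 + 5331.248^2)
d = 7941.8654 km

7941.8654 km


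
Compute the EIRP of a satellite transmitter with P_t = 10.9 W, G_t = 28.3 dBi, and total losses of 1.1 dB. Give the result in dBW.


Pt = 10.9 W = 10.3743 dBW
EIRP = Pt_dBW + Gt - losses = 10.3743 + 28.3 - 1.1 = 37.5743 dBW

37.5743 dBW


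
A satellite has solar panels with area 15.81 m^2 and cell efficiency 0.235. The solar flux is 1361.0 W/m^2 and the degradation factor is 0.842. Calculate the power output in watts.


P = area * eta * S * degradation
P = 15.81 * 0.235 * 1361.0 * 0.842
P = 4257.6499 W

4257.6499 W


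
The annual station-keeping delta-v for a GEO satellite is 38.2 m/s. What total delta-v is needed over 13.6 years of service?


dV = rate * years = 38.2 * 13.6
dV = 519.5200 m/s

519.5200 m/s


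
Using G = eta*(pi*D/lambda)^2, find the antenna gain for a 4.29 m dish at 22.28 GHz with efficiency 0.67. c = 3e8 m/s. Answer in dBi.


lambda = c/f = 3e8 / 2.228e+10 = 0.01346499 m
G = eta*(pi*D/lambda)^2 = 0.67*(pi*4.29/0.01346499)^2
G = 671238.7130 (linear)
G = 10*log10(671238.7130) = 58.2688 dBi

58.2688 dBi


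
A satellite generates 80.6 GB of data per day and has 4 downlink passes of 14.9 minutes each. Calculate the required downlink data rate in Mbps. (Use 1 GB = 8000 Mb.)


total contact time = 4 * 14.9 * 60 = 3576.0000 s
data = 80.6 GB = 644800.0000 Mb
rate = 644800.0000 / 3576.0000 = 180.3132 Mbps

180.3132 Mbps


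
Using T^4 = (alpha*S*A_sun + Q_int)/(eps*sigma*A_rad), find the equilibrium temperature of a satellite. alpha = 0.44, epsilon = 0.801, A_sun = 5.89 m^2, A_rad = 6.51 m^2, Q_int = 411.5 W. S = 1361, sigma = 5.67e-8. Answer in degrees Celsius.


Numerator = alpha*S*A_sun + Q_int = 0.44*1361*5.89 + 411.5 = 3938.6676 W
Denominator = eps*sigma*A_rad = 0.801*5.67e-8*6.51 = 2.9566272e-07 W/K^4
T^4 = 1.3321489e+10 K^4
T = 339.7334 K = 66.5834 C

66.5834 degrees Celsius


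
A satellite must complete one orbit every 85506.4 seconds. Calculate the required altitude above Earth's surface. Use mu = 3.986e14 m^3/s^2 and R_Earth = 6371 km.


T = 85506.4 s
r = (mu*T^2/(4*pi^2))^(1/3) = (3.986e14 * 85506.4^2 / (4*pi^2))^(1/3)
r = 4.1949321e+07 m = 41949.3208 km
alt = r - R_E = 41949.3208 - 6371 = 35578.3208 km

35578.3208 km


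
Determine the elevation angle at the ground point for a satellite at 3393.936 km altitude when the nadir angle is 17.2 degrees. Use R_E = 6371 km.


r = R_E + alt = 9764.9360 km
Law of sines in the satellite / Earth-center / ground-point triangle:
  sin(nadir)/R_E = sin(90 + el)/r  =>  cos(el) = (r/R_E)*sin(nadir)
cos(el) = (9764.9360 / 6371.0000) * sin(17.2 deg) = 0.4532366
el = arccos(0.4532366) = 63.0485 deg
(Earth-central angle = 90 - nadir - el = 9.7515 deg)

63.0485 degrees


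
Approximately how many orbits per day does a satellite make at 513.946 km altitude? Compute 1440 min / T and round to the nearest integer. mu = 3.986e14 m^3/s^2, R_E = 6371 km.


r = 6.884946e+06 m
T = 2*pi*sqrt(r^3/mu) = 5685.4131 s = 94.7569 min
revs/day = 1440 / 94.7569 = 15.1968
Rounded: 15 revolutions per day

15 revolutions per day


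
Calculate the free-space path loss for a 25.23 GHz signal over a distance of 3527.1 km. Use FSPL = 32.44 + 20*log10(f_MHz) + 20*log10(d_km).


f = 25.23 GHz = 25230.0000 MHz
d = 3527.1 km
FSPL = 32.44 + 20*log10(25230.0000) + 20*log10(3527.1)
FSPL = 32.44 + 88.0383 + 70.9484
FSPL = 191.4267 dB

191.4267 dB


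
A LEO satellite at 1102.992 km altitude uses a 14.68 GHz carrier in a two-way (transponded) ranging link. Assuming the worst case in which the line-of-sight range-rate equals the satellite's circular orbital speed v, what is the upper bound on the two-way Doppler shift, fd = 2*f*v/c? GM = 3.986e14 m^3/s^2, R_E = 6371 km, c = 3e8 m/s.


r = 7.473992e+06 m
v = sqrt(mu/r) = 7302.8492 m/s (worst-case radial velocity)
f = 14.68 GHz = 1.468e+10 Hz
fd = 2*f*v/c = 2*1.468e+10*7302.8492/3.0e+08
fd = 714705.5085 Hz

714705.5085 Hz


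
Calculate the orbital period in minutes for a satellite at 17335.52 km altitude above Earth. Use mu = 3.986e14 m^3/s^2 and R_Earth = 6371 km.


r = 23706.5200 km = 2.370652e+07 m
T = 2*pi*sqrt(r^3/mu) = 2*pi*sqrt(1.3323043e+22 / 3.986e14)
T = 36325.6112 s = 605.4269 min

605.4269 minutes


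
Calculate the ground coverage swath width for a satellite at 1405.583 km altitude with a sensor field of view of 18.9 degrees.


FOV = 18.9 deg = 0.3298672 rad
swath = 2 * alt * tan(FOV/2) = 2 * 1405.583 * tan(0.1649336)
swath = 2 * 1405.583 * 0.1664456
swath = 467.9063 km

467.9063 km


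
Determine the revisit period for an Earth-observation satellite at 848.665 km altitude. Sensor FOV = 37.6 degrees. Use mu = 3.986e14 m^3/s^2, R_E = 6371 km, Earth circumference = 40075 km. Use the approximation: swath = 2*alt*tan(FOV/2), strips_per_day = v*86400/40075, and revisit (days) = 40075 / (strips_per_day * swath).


swath = 2*848.665*tan(0.3281219) = 577.8183 km
v = sqrt(mu/r) = 7430.3646 m/s = 7.4304 km/s
strips/day = v*86400/40075 = 7.4304*86400/40075 = 16.0196
coverage/day = strips * swath = 16.0196 * 577.8183 = 9256.3891 km
revisit = 40075 / 9256.3891 = 4.3294 days

4.3294 days


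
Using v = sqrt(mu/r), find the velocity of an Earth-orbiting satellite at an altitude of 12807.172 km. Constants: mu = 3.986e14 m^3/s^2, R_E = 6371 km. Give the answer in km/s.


r = R_E + alt = 6371.0 + 12807.172 = 19178.1720 km = 1.9178172e+07 m
v = sqrt(mu/r) = sqrt(3.986e14 / 1.9178172e+07) = 4558.9522 m/s = 4.5590 km/s

4.5590 km/s


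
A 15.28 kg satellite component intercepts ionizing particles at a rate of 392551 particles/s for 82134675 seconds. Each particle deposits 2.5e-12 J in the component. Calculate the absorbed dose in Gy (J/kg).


Total energy deposited = rate * time * E_per
  = 392551 * 82134675 * 2.5e-12 = 80.6051 J
Dose = E_total / mass = 80.6051 / 15.28
Dose = 5.2752 Gy

5.2752 Gy


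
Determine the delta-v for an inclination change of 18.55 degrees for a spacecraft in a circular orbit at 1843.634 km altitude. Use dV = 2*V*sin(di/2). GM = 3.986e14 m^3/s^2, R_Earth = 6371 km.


r = 8214.6340 km = 8.214634e+06 m
V = sqrt(mu/r) = 6965.8567 m/s
di = 18.55 deg = 0.3237586 rad
dV = 2*V*sin(di/2) = 2*6965.8567*sin(0.1618793)
dV = 2245.4190 m/s = 2.2454 km/s

2.2454 km/s


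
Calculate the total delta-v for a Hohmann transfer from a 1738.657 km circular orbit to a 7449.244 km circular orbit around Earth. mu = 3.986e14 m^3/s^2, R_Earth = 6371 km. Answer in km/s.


r1 = 8109.6570 km = 8.109657e+06 m
r2 = 13820.2440 km = 1.3820244e+07 m
dv1 = sqrt(mu/r1)*(sqrt(2*r2/(r1+r2)) - 1) = 860.0580 m/s
dv2 = sqrt(mu/r2)*(1 - sqrt(2*r1/(r1+r2))) = 751.8690 m/s
total dv = |dv1| + |dv2| = 860.0580 + 751.8690 = 1611.9270 m/s = 1.6119 km/s

1.6119 km/s


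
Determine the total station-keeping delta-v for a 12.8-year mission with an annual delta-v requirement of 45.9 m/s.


dV = rate * years = 45.9 * 12.8
dV = 587.5200 m/s

587.5200 m/s


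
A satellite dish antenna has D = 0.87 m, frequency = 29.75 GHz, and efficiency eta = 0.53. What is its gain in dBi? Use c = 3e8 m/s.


lambda = c/f = 3e8 / 2.975e+10 = 0.01008403 m
G = eta*(pi*D/lambda)^2 = 0.53*(pi*0.87/0.01008403)^2
G = 38935.4816 (linear)
G = 10*log10(38935.4816) = 45.9035 dBi

45.9035 dBi


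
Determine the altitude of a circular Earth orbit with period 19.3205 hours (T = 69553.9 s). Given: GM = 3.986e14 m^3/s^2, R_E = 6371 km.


T = 69553.9 s
r = (mu*T^2/(4*pi^2))^(1/3) = (3.986e14 * 69553.9^2 / (4*pi^2))^(1/3)
r = 3.6554444e+07 m = 36554.4435 km
alt = r - R_E = 36554.4435 - 6371 = 30183.4435 km

30183.4435 km


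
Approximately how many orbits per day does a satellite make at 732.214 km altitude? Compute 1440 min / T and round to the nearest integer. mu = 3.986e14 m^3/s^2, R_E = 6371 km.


r = 7.103214e+06 m
T = 2*pi*sqrt(r^3/mu) = 5957.9049 s = 99.2984 min
revs/day = 1440 / 99.2984 = 14.5017
Rounded: 15 revolutions per day

15 revolutions per day


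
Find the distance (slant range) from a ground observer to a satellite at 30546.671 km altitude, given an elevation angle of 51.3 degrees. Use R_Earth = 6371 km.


h = 30546.671 km, el = 51.3 deg
d = -R_E*sin(el) + sqrt((R_E*sin(el))^2 + 2*R_E*h + h^2)
d = -6371.0000*sin(0.8953539) + sqrt((6371.0000*0.7804304)^2 + 2*6371.0000*30546.671 + 30546.671^2)
d = 31730.0139 km

31730.0139 km


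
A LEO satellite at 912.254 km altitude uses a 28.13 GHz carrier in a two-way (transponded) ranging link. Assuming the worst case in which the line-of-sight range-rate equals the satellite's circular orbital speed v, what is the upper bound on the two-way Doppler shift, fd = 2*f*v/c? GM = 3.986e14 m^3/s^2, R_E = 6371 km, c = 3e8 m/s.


r = 7.283254e+06 m
v = sqrt(mu/r) = 7397.8568 m/s (worst-case radial velocity)
f = 28.13 GHz = 2.813e+10 Hz
fd = 2*f*v/c = 2*2.813e+10*7397.8568/3.0e+08
fd = 1.3873447e+06 Hz

1.3873e+06 Hz


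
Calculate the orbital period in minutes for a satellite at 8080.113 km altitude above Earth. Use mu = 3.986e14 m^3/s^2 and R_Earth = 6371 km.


r = 14451.1130 km = 1.4451113e+07 m
T = 2*pi*sqrt(r^3/mu) = 2*pi*sqrt(3.0178934e+21 / 3.986e14)
T = 17288.7330 s = 288.1455 min

288.1455 minutes


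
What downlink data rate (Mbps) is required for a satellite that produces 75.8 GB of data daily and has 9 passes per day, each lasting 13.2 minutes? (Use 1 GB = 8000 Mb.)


total contact time = 9 * 13.2 * 60 = 7128.0000 s
data = 75.8 GB = 606400.0000 Mb
rate = 606400.0000 / 7128.0000 = 85.0730 Mbps

85.0730 Mbps


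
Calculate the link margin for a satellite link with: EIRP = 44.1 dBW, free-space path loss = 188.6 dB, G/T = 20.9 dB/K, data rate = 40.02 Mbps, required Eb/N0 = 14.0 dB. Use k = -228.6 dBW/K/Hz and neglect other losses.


C/N0 = EIRP - FSPL + G/T - k = 44.1 - 188.6 + 20.9 - (-228.6)
C/N0 = 105.0000 dB-Hz
R_b = 40.02 Mbps = 4.002e+07 bps -> 10*log10(R_b) = 76.0228 dB-Hz
Eb/N0 = C/N0 - 10*log10(R_b) = 105.0000 - 76.0228 = 28.9772 dB
Margin = Eb/N0 - Eb/N0_req = 28.9772 - 14.0 = 14.9772 dB (link closes)

14.9772 dB


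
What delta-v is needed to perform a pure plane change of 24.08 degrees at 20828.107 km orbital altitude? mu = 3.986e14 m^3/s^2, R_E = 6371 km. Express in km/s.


r = 27199.1070 km = 2.7199107e+07 m
V = sqrt(mu/r) = 3828.1710 m/s
di = 24.08 deg = 0.4202753 rad
dV = 2*V*sin(di/2) = 2*3828.1710*sin(0.2101376)
dV = 1597.0709 m/s = 1.5971 km/s

1.5971 km/s


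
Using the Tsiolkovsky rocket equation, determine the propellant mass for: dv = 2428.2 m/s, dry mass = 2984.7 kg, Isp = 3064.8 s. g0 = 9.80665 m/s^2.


ve = Isp * g0 = 3064.8 * 9.80665 = 30055.420920 m/s
mass ratio = exp(dv/ve) = exp(2428.2/30055.420920) = 1.08414402
m_prop = m_dry * (mr - 1) = 2984.7 * (1.08414402 - 1)
m_prop = 251.1446 kg

251.1446 kg


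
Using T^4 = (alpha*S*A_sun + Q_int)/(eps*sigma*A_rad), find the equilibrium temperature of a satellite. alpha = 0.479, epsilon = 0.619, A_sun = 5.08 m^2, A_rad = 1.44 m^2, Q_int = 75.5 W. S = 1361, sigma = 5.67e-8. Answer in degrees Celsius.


Numerator = alpha*S*A_sun + Q_int = 0.479*1361*5.08 + 75.5 = 3387.2485 W
Denominator = eps*sigma*A_rad = 0.619*5.67e-8*1.44 = 5.0540112e-08 W/K^4
T^4 = 6.7020994e+10 K^4
T = 508.8066 K = 235.6566 C

235.6566 degrees Celsius


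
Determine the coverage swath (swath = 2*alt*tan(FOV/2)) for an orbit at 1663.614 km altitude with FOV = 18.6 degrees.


FOV = 18.6 deg = 0.3246312 rad
swath = 2 * alt * tan(FOV/2) = 2 * 1663.614 * tan(0.1623156)
swath = 2 * 1663.614 * 0.1637563
swath = 544.8545 km

544.8545 km


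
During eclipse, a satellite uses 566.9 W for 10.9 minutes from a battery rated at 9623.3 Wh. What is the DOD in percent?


E_used = P * t / 60 = 566.9 * 10.9 / 60 = 102.9868 Wh
DOD = E_used / E_total * 100 = 102.9868 / 9623.3 * 100
DOD = 1.0702 %

1.0702 %


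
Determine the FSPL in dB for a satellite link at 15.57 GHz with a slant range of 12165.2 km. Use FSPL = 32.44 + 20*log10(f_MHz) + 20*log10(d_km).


f = 15.57 GHz = 15570.0000 MHz
d = 12165.2 km
FSPL = 32.44 + 20*log10(15570.0000) + 20*log10(12165.2)
FSPL = 32.44 + 83.8458 + 81.7024
FSPL = 197.9882 dB

197.9882 dB


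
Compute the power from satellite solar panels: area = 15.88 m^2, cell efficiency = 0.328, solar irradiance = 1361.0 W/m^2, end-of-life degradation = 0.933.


P = area * eta * S * degradation
P = 15.88 * 0.328 * 1361.0 * 0.933
P = 6613.9988 W

6613.9988 W


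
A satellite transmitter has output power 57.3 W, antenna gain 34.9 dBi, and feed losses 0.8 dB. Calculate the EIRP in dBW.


Pt = 57.3 W = 17.5815 dBW
EIRP = Pt_dBW + Gt - losses = 17.5815 + 34.9 - 0.8 = 51.6815 dBW

51.6815 dBW


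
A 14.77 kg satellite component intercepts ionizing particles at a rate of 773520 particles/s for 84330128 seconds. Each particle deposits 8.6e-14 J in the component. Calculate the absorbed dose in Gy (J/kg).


Total energy deposited = rate * time * E_per
  = 773520 * 84330128 * 8.6e-14 = 5.6099 J
Dose = E_total / mass = 5.6099 / 14.77
Dose = 0.3798151 Gy

0.3798 Gy


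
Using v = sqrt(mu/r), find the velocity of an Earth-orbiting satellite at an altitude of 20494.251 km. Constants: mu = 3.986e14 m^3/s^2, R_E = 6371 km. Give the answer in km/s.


r = R_E + alt = 6371.0 + 20494.251 = 26865.2510 km = 2.6865251e+07 m
v = sqrt(mu/r) = sqrt(3.986e14 / 2.6865251e+07) = 3851.8840 m/s = 3.8519 km/s

3.8519 km/s


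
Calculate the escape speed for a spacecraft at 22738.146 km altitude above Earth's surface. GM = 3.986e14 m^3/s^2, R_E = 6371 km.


r = 6371.0 + 22738.146 = 29109.1460 km = 2.9109146e+07 m
v_esc = sqrt(2*mu/r) = sqrt(2*3.986e14 / 2.9109146e+07)
v_esc = 5233.2190 m/s = 5.2332 km/s

5.2332 km/s


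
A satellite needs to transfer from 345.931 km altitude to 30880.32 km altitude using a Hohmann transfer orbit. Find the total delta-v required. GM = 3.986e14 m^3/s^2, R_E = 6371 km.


r1 = 6716.9310 km = 6.716931e+06 m
r2 = 37251.3200 km = 3.725132e+07 m
dv1 = sqrt(mu/r1)*(sqrt(2*r2/(r1+r2)) - 1) = 2324.2429 m/s
dv2 = sqrt(mu/r2)*(1 - sqrt(2*r1/(r1+r2))) = 1463.0042 m/s
total dv = |dv1| + |dv2| = 2324.2429 + 1463.0042 = 3787.2471 m/s = 3.7872 km/s

3.7872 km/s


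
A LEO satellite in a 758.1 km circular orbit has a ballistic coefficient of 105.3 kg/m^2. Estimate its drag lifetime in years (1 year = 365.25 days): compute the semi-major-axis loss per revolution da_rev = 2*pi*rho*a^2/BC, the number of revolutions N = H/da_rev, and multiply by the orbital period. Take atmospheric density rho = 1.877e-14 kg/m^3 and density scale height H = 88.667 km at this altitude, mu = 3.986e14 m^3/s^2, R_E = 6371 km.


a = R_E + alt = 7129.1000 km = 7.1291e+06 m
da_rev = 2*pi*rho*a^2/BC = 2*pi*1.877e-14*(7.1291e+06)^2/105.3 = 0.0569226595 m per revolution
N = H/da_rev = 88667.0000 m / 0.0569226595 m = 1.5576749e+06 revolutions
P = 2*pi*sqrt(a^3/mu) = 5990.5029 s
lifetime = N*P = 1.5576749e+06 * 5990.5029 = 9.3312562e+09 s = 108000.6502 days
years = 108000.6502 / 365.25 = 295.6897 years

295.6897 years


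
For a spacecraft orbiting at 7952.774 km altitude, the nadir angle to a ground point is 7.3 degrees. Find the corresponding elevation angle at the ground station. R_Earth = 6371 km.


r = R_E + alt = 14323.7740 km
Law of sines in the satellite / Earth-center / ground-point triangle:
  sin(nadir)/R_E = sin(90 + el)/r  =>  cos(el) = (r/R_E)*sin(nadir)
cos(el) = (14323.7740 / 6371.0000) * sin(7.3 deg) = 0.2856765
el = arccos(0.2856765) = 73.4007 deg
(Earth-central angle = 90 - nadir - el = 9.2993 deg)

73.4007 degrees


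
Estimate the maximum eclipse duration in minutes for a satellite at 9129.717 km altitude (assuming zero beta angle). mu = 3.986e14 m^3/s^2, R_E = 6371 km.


r = 15500.7170 km
T = 320.1015 min
Eclipse fraction = arcsin(R_E/r)/pi = arcsin(6371.0000/15500.7170)/pi
= arcsin(0.4110132)/pi = 0.134825
Eclipse duration = 0.134825 * 320.1015 = 43.1577 min

43.1577 minutes


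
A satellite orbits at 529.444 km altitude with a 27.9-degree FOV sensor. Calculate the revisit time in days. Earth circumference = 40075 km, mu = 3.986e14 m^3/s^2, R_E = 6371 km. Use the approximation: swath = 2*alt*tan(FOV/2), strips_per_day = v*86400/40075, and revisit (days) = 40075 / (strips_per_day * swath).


swath = 2*529.444*tan(0.2434734) = 263.0291 km
v = sqrt(mu/r) = 7600.2894 m/s = 7.6003 km/s
strips/day = v*86400/40075 = 7.6003*86400/40075 = 16.3859
coverage/day = strips * swath = 16.3859 * 263.0291 = 4309.9697 km
revisit = 40075 / 4309.9697 = 9.2982 days

9.2982 days


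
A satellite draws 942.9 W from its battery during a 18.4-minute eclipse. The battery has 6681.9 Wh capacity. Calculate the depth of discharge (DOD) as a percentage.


E_used = P * t / 60 = 942.9 * 18.4 / 60 = 289.1560 Wh
DOD = E_used / E_total * 100 = 289.1560 / 6681.9 * 100
DOD = 4.3275 %

4.3275 %


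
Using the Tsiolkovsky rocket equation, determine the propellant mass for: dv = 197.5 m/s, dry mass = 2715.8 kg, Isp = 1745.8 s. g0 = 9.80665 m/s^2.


ve = Isp * g0 = 1745.8 * 9.80665 = 17120.449570 m/s
mass ratio = exp(dv/ve) = exp(197.5/17120.449570) = 1.01160271
m_prop = m_dry * (mr - 1) = 2715.8 * (1.01160271 - 1)
m_prop = 31.5106 kg

31.5106 kg


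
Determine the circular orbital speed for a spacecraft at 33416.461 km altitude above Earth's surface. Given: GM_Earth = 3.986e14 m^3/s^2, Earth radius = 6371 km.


r = R_E + alt = 6371.0 + 33416.461 = 39787.4610 km = 3.9787461e+07 m
v = sqrt(mu/r) = sqrt(3.986e14 / 3.9787461e+07) = 3165.1590 m/s = 3.1652 km/s

3.1652 km/s


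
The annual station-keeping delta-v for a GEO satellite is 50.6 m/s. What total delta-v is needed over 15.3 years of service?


dV = rate * years = 50.6 * 15.3
dV = 774.1800 m/s

774.1800 m/s


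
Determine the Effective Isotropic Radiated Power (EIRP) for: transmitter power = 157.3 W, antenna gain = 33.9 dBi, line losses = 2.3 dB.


Pt = 157.3 W = 21.9673 dBW
EIRP = Pt_dBW + Gt - losses = 21.9673 + 33.9 - 2.3 = 53.5673 dBW

53.5673 dBW


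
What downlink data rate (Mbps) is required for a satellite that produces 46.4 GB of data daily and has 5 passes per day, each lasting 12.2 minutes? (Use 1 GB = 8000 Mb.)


total contact time = 5 * 12.2 * 60 = 3660.0000 s
data = 46.4 GB = 371200.0000 Mb
rate = 371200.0000 / 3660.0000 = 101.4208 Mbps

101.4208 Mbps


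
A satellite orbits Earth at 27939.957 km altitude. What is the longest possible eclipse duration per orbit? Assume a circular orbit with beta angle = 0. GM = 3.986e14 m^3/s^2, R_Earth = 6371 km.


r = 34310.9570 km
T = 1054.1665 min
Eclipse fraction = arcsin(R_E/r)/pi = arcsin(6371.0000/34310.9570)/pi
= arcsin(0.1856841)/pi = 0.05945012
Eclipse duration = 0.05945012 * 1054.1665 = 62.6703 min

62.6703 minutes


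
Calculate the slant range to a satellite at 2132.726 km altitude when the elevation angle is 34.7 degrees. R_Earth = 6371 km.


h = 2132.726 km, el = 34.7 deg
d = -R_E*sin(el) + sqrt((R_E*sin(el))^2 + 2*R_E*h + h^2)
d = -6371.0000*sin(0.6056293) + sqrt((6371.0000*0.5692795)^2 + 2*6371.0000*2132.726 + 2132.726^2)
d = 3072.2225 km

3072.2225 km


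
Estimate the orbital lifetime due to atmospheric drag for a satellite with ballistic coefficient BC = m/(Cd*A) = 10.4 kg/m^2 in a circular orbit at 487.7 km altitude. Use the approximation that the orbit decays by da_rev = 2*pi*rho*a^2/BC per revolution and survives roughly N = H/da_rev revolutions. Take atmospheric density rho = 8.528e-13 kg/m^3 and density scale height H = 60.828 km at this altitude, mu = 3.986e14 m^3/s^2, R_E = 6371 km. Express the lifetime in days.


a = R_E + alt = 6858.7000 km = 6.8587e+06 m
da_rev = 2*pi*rho*a^2/BC = 2*pi*8.528e-13*(6.8587e+06)^2/10.4 = 24.236915 m per revolution
N = H/da_rev = 60828.0000 m / 24.236915 m = 2509.7254 revolutions
P = 2*pi*sqrt(a^3/mu) = 5652.9342 s
lifetime = N*P = 2509.7254 * 5652.9342 = 1.4187312e+07 s = 164.2050 days

164.2050 days


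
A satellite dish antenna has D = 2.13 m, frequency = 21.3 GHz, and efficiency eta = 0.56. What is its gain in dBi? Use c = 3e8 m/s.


lambda = c/f = 3e8 / 2.13e+10 = 0.01408451 m
G = eta*(pi*D/lambda)^2 = 0.56*(pi*2.13/0.01408451)^2
G = 126404.8323 (linear)
G = 10*log10(126404.8323) = 51.0176 dBi

51.0176 dBi


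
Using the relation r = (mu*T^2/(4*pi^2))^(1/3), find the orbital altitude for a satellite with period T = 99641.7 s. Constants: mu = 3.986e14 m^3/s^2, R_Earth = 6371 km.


T = 99641.7 s
r = (mu*T^2/(4*pi^2))^(1/3) = (3.986e14 * 99641.7^2 / (4*pi^2))^(1/3)
r = 4.645366e+07 m = 46453.6601 km
alt = r - R_E = 46453.6601 - 6371 = 40082.6601 km

40082.6601 km


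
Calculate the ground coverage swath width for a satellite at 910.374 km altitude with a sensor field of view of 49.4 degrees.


FOV = 49.4 deg = 0.8621927 rad
swath = 2 * alt * tan(FOV/2) = 2 * 910.374 * tan(0.4310963)
swath = 2 * 910.374 * 0.4599486
swath = 837.4505 km

837.4505 km


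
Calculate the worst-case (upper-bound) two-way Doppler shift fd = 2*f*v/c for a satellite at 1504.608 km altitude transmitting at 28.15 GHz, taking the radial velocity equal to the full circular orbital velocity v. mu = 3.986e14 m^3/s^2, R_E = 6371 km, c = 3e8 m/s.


r = 7.875608e+06 m
v = sqrt(mu/r) = 7114.2087 m/s (worst-case radial velocity)
f = 28.15 GHz = 2.815e+10 Hz
fd = 2*f*v/c = 2*2.815e+10*7114.2087/3.0e+08
fd = 1.3350998e+06 Hz

1.3351e+06 Hz


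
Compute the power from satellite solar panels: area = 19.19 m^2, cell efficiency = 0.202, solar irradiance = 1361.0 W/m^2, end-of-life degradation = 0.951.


P = area * eta * S * degradation
P = 19.19 * 0.202 * 1361.0 * 0.951
P = 5017.2413 W

5017.2413 W
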